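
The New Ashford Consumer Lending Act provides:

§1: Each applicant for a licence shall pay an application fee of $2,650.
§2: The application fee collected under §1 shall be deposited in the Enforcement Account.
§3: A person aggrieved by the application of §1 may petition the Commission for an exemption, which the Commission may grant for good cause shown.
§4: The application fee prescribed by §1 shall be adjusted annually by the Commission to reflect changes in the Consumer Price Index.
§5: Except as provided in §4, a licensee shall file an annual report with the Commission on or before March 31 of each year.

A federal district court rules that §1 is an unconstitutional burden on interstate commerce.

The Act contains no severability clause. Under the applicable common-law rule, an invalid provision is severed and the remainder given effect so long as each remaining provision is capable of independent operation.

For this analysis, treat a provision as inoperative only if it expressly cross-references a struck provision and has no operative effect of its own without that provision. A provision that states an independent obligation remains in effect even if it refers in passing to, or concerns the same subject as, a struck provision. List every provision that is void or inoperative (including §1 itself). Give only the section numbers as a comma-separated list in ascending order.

1, 2, 3, 4

§1 is struck. §2 has no operative effect of its own apart from §1 and is therefore inoperative. §3 operates only by reference to §1, so it falls with §1. §4 does nothing except set the indexation of the application fee by reference to §1; with §1 gone it has no independent effect and is inoperative. §5 mentions §4 but its own obligation stands independently of §4, so §5 is not affected. Under the stated default rule, only provisions that cannot operate independently fall away; the rest are enforced. Only §5 remains in effect.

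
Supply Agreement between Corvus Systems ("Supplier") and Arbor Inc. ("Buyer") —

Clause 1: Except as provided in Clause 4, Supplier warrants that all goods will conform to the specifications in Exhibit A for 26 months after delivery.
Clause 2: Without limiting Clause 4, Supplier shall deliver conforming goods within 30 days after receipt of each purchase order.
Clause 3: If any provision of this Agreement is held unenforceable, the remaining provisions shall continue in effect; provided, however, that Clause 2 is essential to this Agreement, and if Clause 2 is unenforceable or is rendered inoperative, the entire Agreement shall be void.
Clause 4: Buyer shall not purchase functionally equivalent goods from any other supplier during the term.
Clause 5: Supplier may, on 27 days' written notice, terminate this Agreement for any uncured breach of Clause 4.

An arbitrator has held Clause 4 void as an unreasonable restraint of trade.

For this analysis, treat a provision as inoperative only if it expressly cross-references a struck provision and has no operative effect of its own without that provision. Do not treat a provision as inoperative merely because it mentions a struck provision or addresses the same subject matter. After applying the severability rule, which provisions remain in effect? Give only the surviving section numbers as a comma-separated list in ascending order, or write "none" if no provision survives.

1, 2, 3

Clause 4 is struck. Clause 5 has no operative effect of its own apart from Clause 4 and is therefore inoperative. Clause 1 mentions Clause 4 but its own obligation stands independently of Clause 4, so Clause 1 is not affected. Although Clause 2 refers to Clause 4, its operative terms do not depend on Clause 4, so it remains in effect. Clause 3 makes Clause 2 an essential term, but Clause 2 is unaffected, so the severability proviso in Clause 3 preserves the remaining provisions. The provisions still in force are Clause 1, Clause 2, and Clause 3.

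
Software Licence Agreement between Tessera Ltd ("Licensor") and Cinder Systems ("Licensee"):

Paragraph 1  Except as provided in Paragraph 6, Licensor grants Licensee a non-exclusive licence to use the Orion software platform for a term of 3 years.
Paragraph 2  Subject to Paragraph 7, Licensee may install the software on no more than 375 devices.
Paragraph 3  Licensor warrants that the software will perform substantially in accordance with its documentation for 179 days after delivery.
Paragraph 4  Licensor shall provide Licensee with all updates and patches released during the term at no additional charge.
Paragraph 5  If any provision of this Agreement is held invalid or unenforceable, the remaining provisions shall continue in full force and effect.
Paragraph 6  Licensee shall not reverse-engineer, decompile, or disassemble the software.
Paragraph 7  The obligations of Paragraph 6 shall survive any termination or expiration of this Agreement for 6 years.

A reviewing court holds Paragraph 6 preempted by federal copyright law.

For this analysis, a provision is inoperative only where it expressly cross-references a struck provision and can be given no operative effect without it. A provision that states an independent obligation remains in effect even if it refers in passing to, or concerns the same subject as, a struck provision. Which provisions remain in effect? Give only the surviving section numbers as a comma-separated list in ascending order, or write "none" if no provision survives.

1, 2, 3, 4, 5

Paragraph 6 is struck. Paragraph 7 has no operative effect of its own apart from Paragraph 6 and is therefore inoperative. Paragraph 2 mentions Paragraph 7 but its own obligation stands independently of Paragraph 7, so Paragraph 2 is not affected. Although Paragraph 1 refers to Paragraph 6, its operative terms do not depend on Paragraph 6, so it remains in effect. Under the severability clause in Paragraph 5, the remaining provisions continue in force. Paragraph 1, Paragraph 2, Paragraph 3, Paragraph 4, and Paragraph 5 remain in effect.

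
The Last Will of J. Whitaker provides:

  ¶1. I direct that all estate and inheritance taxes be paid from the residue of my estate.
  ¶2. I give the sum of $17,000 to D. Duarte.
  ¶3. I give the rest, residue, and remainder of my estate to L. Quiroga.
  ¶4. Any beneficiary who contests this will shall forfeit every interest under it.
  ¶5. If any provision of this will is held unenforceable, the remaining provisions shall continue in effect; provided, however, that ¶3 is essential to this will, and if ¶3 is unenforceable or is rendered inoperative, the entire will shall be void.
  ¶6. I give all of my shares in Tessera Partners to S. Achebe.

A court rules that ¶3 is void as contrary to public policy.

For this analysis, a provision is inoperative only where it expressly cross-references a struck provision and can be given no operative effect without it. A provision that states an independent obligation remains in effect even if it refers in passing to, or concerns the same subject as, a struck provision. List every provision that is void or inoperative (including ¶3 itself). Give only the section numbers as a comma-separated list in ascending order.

¶3 is struck. Nothing else in the will is defined by reference to ¶3. ¶5 makes ¶3 an essential term, and ¶3 is the provision held invalid; under ¶5, the entire will is therefore void. No provision of the will survives.

1, 2, 3, 4, 5, 6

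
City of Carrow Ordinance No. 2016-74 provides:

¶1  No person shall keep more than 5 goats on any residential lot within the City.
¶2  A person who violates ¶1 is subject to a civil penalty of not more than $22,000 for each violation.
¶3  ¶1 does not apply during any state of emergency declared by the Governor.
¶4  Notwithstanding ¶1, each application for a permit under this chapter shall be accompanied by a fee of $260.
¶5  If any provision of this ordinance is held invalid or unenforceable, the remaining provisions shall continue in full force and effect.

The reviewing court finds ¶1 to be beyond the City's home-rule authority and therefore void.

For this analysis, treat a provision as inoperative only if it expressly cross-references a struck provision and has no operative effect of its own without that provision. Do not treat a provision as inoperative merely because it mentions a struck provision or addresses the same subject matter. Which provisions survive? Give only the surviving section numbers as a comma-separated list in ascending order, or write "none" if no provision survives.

¶1 is struck. ¶2 merely fixes the civil penalty for violating ¶1; with ¶1 gone it has nothing to operate on and falls away. ¶3 has no operative effect of its own apart from ¶1 and is therefore inoperative. ¶4 mentions ¶1 but its own obligation stands independently of ¶1, so ¶4 is not affected. ¶5 is a severability clause and preserves every provision that can still be given independent effect. That leaves ¶4 and ¶5 in effect.

4, 5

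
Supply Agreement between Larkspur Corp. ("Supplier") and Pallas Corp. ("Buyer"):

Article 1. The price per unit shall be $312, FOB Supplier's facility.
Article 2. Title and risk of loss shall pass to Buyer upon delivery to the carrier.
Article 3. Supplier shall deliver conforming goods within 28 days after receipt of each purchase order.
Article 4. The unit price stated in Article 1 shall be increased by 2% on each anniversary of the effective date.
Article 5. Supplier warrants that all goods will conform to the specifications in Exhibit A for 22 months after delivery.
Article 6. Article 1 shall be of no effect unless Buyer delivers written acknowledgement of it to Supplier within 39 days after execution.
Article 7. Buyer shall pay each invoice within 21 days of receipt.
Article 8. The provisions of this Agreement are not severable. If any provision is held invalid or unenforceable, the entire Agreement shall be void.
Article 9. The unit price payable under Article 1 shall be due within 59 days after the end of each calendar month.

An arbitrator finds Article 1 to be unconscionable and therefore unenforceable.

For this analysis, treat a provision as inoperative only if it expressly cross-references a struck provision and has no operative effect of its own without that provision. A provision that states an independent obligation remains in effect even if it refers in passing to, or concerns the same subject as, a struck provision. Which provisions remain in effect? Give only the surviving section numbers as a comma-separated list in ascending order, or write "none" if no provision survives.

Article 1 is struck. Article 4 operates only by reference to Article 1, so it falls with Article 1. The only function of Article 6 is the acknowledgement condition for Article 1, so it cannot stand once Article 1 is removed. Article 9 does nothing except set the payment deadline for the unit price by reference to Article 1; with Article 1 gone it has no independent effect and is inoperative. Article 8 provides that the Agreement is not severable, so the invalidity of any one provision voids the entire Agreement. No provision of the Agreement survives.

none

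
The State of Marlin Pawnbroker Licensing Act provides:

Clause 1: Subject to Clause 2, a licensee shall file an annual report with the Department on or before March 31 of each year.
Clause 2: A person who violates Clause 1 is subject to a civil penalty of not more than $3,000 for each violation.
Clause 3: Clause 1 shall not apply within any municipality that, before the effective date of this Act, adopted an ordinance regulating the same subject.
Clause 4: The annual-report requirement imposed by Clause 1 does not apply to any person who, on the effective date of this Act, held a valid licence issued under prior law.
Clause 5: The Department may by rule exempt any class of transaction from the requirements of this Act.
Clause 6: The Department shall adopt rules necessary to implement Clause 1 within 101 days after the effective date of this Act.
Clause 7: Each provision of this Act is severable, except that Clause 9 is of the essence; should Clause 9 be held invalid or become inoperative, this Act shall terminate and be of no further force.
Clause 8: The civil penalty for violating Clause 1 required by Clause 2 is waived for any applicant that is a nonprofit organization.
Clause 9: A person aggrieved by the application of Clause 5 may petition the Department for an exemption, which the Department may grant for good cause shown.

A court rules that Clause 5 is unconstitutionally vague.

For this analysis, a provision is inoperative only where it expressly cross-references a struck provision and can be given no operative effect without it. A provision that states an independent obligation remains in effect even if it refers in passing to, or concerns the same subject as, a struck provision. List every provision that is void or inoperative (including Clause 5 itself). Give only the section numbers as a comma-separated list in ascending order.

1, 2, 3, 4, 5, 6, 7, 8, 9

Clause 5 is struck. Clause 9 operates only by reference to Clause 5, so it falls with Clause 5. Clause 7 makes Clause 9 an essential term, and Clause 9 has been rendered inoperative by the cascade; under Clause 7, the entire Act is therefore void. No provision of the Act survives.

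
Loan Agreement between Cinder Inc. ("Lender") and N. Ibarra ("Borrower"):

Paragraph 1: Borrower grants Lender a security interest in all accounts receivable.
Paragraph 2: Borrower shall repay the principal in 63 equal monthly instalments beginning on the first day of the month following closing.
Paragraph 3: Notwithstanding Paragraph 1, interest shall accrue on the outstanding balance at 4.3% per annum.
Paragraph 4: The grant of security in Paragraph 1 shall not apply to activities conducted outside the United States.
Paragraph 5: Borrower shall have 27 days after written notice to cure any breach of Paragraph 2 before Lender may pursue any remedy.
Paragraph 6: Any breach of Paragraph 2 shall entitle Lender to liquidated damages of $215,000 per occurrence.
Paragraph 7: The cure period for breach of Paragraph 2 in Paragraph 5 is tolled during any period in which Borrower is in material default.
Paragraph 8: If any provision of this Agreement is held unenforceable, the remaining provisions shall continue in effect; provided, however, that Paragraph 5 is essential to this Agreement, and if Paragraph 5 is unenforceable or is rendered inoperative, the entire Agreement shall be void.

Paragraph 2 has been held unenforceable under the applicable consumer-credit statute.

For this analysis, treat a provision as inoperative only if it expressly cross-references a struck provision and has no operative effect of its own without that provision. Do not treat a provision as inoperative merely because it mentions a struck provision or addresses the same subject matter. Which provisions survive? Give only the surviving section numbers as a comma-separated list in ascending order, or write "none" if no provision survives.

none

Paragraph 2 is struck. Paragraph 5 has no operative effect of its own apart from Paragraph 2 and is therefore inoperative. Paragraph 6 has no operative effect of its own apart from Paragraph 2 and is therefore inoperative. Paragraph 7 operates only by reference to Paragraph 5, so it falls with Paragraph 5. Paragraph 8 makes Paragraph 5 an essential term, and Paragraph 5 has been rendered inoperative by the cascade; under Paragraph 8, the entire Agreement is therefore void. No provision of the Agreement survives.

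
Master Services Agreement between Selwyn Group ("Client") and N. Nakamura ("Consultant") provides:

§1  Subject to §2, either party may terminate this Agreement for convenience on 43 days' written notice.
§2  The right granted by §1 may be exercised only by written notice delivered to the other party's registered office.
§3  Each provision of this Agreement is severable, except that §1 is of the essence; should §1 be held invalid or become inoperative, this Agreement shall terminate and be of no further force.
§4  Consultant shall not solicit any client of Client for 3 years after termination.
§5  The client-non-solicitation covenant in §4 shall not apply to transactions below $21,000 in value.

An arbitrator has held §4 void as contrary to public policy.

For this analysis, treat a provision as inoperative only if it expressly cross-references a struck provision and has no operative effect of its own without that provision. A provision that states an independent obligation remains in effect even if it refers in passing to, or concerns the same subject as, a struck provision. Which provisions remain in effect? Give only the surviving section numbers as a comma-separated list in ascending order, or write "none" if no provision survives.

§4 is struck. The whole of §5 is the carve-out from the client-non-solicitation covenant, defined by reference to §4, so §5 cannot stand once §4 is removed. §3 makes §1 an essential term, but §1 is unaffected, so the severability proviso in §3 preserves the remaining provisions. §1, §2, and §3 remain in effect.

1, 2, 3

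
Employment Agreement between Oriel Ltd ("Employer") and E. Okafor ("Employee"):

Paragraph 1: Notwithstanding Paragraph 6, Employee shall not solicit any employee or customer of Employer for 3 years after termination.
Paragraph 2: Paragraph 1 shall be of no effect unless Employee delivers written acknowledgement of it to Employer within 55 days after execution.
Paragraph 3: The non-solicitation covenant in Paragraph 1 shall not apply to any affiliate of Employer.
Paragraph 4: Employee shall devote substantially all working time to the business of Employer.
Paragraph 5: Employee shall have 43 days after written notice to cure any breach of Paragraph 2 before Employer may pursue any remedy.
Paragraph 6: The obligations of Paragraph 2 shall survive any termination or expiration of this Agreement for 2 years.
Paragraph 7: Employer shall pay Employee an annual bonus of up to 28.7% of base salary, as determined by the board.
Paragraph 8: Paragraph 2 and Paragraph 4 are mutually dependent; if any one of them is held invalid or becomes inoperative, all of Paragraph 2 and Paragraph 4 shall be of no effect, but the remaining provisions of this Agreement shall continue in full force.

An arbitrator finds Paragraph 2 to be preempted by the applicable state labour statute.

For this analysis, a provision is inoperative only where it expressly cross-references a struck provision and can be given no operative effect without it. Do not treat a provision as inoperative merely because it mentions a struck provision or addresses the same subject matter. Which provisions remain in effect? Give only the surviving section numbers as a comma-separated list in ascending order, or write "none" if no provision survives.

Paragraph 2 is struck. Paragraph 5 operates only by reference to Paragraph 2, so it falls with Paragraph 2. Paragraph 6 merely fixes the survival period for Paragraph 2; with Paragraph 2 gone it has nothing to operate on and falls away. Paragraph 1 mentions Paragraph 6 but its own obligation stands independently of Paragraph 6, so Paragraph 1 is not affected. Paragraph 8 declares Paragraph 2 and Paragraph 4 mutually dependent; since one of them has fallen, all of them are of no effect. That brings down Paragraph 4 as well. The remainder continues in force under Paragraph 8. The provisions still in force are Paragraph 1, Paragraph 3, Paragraph 7, and Paragraph 8.

1, 3, 7, 8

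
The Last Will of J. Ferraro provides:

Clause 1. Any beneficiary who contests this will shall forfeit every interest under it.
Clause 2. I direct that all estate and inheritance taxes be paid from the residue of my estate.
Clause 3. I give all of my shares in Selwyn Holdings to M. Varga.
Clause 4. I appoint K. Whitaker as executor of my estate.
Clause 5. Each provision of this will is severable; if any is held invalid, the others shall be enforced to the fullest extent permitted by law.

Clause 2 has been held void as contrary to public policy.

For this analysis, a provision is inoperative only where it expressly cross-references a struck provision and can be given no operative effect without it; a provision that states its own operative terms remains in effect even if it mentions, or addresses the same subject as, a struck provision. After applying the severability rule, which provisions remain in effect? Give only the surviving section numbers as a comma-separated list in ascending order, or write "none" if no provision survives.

Clause 2 is struck. Nothing else in the will is defined by reference to Clause 2. Clause 5 is a severability clause and preserves every provision that can still be given independent effect. Clause 1, Clause 3, Clause 4, and Clause 5 remain in effect.

1, 3, 4, 5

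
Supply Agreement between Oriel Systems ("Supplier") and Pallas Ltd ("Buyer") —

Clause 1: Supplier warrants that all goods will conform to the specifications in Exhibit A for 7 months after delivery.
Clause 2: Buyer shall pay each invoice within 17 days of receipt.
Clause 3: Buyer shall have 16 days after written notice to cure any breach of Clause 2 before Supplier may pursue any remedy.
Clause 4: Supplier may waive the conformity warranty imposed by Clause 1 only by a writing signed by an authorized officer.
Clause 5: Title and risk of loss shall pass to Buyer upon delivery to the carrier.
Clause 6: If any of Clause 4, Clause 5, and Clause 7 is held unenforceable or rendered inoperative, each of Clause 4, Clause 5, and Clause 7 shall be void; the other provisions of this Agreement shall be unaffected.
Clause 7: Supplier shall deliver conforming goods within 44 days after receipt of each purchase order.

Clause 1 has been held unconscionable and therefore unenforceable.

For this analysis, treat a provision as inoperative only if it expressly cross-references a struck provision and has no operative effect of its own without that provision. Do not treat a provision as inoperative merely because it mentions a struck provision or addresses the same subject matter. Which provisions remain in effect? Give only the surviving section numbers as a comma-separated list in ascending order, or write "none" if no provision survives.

2, 3, 6

Clause 1 is struck. The only function of Clause 4 is the waiver condition for Clause 1, so it cannot stand once Clause 1 is removed. Clause 6 declares Clause 4, Clause 5, and Clause 7 mutually dependent; since one of them has fallen, all of them are of no effect. That brings down Clause 5 and Clause 7 as well. The remainder continues in force under Clause 6. The provisions still in force are Clause 2, Clause 3, and Clause 6.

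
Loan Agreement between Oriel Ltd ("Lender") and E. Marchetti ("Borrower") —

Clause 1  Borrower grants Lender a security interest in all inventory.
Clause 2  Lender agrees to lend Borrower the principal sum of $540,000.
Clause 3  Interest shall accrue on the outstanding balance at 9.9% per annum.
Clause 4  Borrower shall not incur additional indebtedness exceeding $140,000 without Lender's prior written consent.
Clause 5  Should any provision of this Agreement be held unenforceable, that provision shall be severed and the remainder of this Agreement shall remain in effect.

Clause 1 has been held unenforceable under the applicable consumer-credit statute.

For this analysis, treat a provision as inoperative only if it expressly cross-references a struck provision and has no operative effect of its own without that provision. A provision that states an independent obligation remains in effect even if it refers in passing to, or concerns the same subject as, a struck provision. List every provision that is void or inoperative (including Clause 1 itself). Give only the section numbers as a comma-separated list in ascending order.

Clause 1 is struck. No other provision's operative terms depend on Clause 1. Clause 5 is a severability clause and preserves every provision that can still be given independent effect. The provisions still in force are Clause 2, Clause 3, Clause 4, and Clause 5.

1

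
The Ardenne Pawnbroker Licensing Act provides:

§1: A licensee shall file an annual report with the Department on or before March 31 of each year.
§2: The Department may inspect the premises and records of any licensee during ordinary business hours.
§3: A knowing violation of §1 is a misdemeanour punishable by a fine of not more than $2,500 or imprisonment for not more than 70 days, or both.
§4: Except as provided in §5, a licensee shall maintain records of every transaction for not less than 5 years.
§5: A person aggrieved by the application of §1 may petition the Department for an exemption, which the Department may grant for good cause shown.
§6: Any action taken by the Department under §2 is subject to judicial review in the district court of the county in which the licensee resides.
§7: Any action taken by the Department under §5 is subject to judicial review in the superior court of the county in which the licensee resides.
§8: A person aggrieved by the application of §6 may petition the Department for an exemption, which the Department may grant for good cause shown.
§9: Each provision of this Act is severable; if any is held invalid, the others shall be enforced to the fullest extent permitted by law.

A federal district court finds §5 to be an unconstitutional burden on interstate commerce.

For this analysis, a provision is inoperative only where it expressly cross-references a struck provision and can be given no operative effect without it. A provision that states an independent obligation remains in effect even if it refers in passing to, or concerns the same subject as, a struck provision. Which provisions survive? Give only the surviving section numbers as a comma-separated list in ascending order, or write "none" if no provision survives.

§5 is struck. §7 has no operative effect of its own apart from §5 and is therefore inoperative. §4 mentions §5 but its own obligation stands independently of §5, so §4 is not affected. §9 is a severability clause and preserves every provision that can still be given independent effect. That leaves §1, §2, §3, §4, §6, §8, and §9 in effect.

1, 2, 3, 4, 6, 8, 9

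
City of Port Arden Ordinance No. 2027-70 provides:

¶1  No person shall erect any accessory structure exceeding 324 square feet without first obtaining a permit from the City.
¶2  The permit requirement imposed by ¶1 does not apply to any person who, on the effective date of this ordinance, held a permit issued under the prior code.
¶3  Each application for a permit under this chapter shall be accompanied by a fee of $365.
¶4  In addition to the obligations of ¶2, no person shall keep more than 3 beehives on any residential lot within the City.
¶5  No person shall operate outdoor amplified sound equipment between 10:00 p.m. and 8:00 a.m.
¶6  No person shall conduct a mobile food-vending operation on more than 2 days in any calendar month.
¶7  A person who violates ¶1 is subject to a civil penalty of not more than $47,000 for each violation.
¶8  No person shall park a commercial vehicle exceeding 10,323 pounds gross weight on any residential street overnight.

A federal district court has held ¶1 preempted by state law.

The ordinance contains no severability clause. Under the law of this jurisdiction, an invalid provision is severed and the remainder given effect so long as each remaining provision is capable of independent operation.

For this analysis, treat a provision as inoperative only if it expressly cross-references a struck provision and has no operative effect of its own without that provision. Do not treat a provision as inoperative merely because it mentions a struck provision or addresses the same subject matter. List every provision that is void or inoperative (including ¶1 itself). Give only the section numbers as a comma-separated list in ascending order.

¶1 is struck. The only function of ¶2 is the grandfather exemption from ¶1, so it cannot stand once ¶1 is removed. The only function of ¶7 is the civil penalty for violating ¶1, so it cannot stand once ¶1 is removed. ¶4 mentions ¶2 but its own obligation stands independently of ¶2, so ¶4 is not affected. Under the stated default rule, only provisions that cannot operate independently fall away; the rest are enforced. The provisions still in force are ¶3, ¶4, ¶5, ¶6, and ¶8.

1, 2, 7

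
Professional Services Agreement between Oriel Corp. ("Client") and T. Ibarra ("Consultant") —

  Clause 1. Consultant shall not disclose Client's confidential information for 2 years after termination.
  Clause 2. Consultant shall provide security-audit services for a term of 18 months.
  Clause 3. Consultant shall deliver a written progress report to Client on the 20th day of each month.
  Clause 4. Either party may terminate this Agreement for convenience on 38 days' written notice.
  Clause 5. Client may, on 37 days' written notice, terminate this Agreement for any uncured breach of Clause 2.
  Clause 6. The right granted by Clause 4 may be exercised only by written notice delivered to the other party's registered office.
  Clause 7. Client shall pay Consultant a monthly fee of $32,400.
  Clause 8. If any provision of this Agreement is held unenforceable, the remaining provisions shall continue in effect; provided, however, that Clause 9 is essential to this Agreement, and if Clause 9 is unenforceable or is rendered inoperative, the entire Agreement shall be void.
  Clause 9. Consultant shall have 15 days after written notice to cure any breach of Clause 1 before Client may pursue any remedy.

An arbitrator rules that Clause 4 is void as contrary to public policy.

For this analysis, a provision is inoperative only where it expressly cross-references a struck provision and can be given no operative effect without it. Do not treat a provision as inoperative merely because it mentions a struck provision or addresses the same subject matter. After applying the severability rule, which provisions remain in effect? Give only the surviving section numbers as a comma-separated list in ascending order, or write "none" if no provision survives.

Clause 4 is struck. The only function of Clause 6 is the notice requirement for Clause 4, so it cannot stand once Clause 4 is removed. Clause 8 makes Clause 9 an essential term, but Clause 9 is unaffected, so the severability proviso in Clause 8 preserves the remaining provisions. That leaves Clause 1, Clause 2, Clause 3, Clause 5, Clause 7, Clause 8, and Clause 9 in effect.

1, 2, 3, 5, 7, 8, 9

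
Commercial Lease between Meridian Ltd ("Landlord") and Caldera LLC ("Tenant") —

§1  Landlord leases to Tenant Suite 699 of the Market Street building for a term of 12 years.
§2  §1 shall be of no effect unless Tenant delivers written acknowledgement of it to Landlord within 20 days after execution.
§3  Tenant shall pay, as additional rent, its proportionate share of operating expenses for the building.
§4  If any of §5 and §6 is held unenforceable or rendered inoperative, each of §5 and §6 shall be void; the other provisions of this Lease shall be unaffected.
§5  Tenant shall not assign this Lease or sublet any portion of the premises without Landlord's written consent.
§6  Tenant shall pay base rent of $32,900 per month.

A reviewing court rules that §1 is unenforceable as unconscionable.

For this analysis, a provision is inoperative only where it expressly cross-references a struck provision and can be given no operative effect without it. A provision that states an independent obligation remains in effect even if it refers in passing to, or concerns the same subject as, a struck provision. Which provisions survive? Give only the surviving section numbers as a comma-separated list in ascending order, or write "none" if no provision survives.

3, 4, 5, 6

§1 is struck. §2 has no operative effect of its own apart from §1 and is therefore inoperative. §4 ties §5 and §6 together, but none of those is affected here; the remaining provisions continue in force under §4. The provisions still in force are §3, §4, §5, and §6.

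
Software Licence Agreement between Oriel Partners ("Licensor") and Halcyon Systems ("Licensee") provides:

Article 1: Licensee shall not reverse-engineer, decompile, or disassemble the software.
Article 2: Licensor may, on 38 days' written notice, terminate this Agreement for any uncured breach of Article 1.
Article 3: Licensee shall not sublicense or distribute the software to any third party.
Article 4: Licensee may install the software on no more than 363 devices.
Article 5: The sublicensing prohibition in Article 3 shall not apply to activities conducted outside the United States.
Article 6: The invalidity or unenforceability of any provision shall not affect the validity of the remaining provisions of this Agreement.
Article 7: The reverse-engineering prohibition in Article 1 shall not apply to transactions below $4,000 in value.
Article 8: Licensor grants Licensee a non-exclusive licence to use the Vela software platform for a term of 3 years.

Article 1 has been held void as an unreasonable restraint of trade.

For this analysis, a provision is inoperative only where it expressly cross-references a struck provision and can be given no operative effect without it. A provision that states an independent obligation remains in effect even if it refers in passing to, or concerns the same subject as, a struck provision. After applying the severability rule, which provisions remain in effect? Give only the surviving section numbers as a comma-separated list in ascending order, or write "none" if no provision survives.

3, 4, 5, 6, 8

Article 1 is struck. Article 2 merely fixes the termination right for breach of Article 1; with Article 1 gone it has nothing to operate on and falls away. Article 7 has no operative effect of its own apart from Article 1 and is therefore inoperative. Article 6 is a severability clause and preserves every provision that can still be given independent effect. That leaves Article 3, Article 4, Article 5, Article 6, and Article 8 in effect.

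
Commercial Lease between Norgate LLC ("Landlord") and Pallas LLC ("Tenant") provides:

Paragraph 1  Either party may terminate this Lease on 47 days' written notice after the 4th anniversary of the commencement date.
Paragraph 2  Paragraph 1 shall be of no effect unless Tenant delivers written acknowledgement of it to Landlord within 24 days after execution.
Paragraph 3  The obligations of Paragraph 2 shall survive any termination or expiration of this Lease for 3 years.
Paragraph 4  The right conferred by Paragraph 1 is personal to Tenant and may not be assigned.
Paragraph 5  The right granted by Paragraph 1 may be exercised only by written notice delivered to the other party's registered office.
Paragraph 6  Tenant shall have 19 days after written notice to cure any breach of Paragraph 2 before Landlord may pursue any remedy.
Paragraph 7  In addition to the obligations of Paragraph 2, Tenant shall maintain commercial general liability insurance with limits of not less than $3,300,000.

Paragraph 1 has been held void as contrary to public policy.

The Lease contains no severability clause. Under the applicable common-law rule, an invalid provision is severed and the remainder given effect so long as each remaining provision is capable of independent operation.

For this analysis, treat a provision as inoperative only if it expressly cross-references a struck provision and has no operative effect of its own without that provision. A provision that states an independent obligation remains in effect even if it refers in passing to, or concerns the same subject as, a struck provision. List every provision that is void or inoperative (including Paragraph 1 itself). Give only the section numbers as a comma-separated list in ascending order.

Paragraph 1 is struck. Paragraph 2 has no operative effect of its own apart from Paragraph 1 and is therefore inoperative. Paragraph 4 merely fixes the non-assignment of Paragraph 1; with Paragraph 1 gone it has nothing to operate on and falls away. The only function of Paragraph 5 is the notice requirement for Paragraph 1, so it cannot stand once Paragraph 1 is removed. The only function of Paragraph 3 is the survival period for Paragraph 2, so it cannot stand once Paragraph 2 is removed. Paragraph 6 operates only by reference to Paragraph 2, so it falls with Paragraph 2. Although Paragraph 7 refers to Paragraph 2, its operative terms do not depend on Paragraph 2, so it remains in effect. Under the stated default rule, only provisions that cannot operate independently fall away; the rest are enforced. Only Paragraph 7 remains in effect.

1, 2, 3, 4, 5, 6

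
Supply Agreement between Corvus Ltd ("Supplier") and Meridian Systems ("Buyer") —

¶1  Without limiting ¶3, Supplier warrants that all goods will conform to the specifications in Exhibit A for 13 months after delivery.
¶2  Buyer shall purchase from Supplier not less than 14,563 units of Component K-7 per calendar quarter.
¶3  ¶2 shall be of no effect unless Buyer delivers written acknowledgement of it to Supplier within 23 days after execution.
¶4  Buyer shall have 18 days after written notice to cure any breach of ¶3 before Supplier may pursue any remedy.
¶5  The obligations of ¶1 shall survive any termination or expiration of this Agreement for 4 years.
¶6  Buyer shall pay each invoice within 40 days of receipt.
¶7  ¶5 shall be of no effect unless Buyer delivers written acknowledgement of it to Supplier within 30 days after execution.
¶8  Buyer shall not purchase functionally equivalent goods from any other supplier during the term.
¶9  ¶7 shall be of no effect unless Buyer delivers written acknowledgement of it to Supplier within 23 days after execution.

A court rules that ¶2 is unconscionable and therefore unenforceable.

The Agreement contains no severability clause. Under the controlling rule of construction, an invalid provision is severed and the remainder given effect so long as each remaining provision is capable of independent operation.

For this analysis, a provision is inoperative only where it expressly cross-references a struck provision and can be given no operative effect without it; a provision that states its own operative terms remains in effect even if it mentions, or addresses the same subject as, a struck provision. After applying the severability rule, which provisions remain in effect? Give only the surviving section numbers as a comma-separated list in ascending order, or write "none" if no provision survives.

1, 5, 6, 7, 8, 9

¶2 is struck. ¶3 operates only by reference to ¶2, so it falls with ¶2. ¶4 operates only by reference to ¶3, so it falls with ¶3. Although ¶1 refers to ¶3, its operative terms do not depend on ¶3, so it remains in effect. With no severability clause, the stated default rule severs what cannot stand and enforces each remaining provision that can operate on its own. The provisions still in force are ¶1, ¶5, ¶6, ¶7, ¶8, and ¶9.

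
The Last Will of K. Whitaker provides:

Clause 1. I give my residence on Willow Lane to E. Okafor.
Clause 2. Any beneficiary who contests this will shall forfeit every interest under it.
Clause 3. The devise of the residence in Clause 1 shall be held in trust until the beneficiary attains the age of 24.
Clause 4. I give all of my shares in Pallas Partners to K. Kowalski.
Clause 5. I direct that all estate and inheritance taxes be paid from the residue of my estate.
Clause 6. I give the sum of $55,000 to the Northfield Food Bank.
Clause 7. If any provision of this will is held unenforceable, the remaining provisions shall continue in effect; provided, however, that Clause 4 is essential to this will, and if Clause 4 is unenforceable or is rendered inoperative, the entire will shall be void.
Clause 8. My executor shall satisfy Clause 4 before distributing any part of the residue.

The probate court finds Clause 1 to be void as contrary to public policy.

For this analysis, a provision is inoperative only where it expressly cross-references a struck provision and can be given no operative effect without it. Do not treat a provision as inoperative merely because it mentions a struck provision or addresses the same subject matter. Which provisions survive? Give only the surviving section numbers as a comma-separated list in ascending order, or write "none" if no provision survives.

Clause 1 is struck. The only function of Clause 3 is the trust for Clause 1, so it cannot stand once Clause 1 is removed. Clause 7 makes Clause 4 an essential term, but Clause 4 is unaffected, so the severability proviso in Clause 7 preserves the remaining provisions. The provisions still in force are Clause 2, Clause 4, Clause 5, Clause 6, Clause 7, and Clause 8.

2, 4, 5, 6, 7, 8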